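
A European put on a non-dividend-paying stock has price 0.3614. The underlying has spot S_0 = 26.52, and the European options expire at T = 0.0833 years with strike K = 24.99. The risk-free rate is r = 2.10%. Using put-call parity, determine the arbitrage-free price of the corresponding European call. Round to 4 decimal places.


Answer: Call price = 1.9351

Derivation:
Put-call parity: C - P = S_0 * exp(-qT) - K * exp(-rT).
S_0 * exp(-qT) = 26.5200 * 1.00000000 = 26.52000000
K * exp(-rT) = 24.9900 * 0.99825223 = 24.94632321
C = P + S*exp(-qT) - K*exp(-rT)
C = 0.3614 + 26.52000000 - 24.94632321 = 1.9351


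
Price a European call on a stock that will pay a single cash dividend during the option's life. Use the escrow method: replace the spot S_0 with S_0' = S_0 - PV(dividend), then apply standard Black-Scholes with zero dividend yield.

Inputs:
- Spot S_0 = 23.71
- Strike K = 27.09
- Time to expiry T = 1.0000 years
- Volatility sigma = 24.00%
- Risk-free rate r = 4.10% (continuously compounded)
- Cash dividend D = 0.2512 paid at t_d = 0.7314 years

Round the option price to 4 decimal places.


Answer: Price = 1.3062

Derivation:
PV(D) = D * exp(-r * t_d) = 0.2512 * 0.97045776 = 0.24377899
S_0' = S_0 - PV(D) = 23.7100 - 0.24377899 = 23.46622101
d1 = (ln(S_0'/K) + (r + sigma^2/2)*T) / (sigma*sqrt(T)) = -0.30751114
d2 = d1 - sigma*sqrt(T) = -0.54751114
exp(-rT) = 0.95982913
N(d1) = 0.37922717; N(d2) = 0.29201381
C = S_0' * N(d1) - K * exp(-rT) * N(d2) = 23.46622101 * 0.37922717 - 27.0900 * 0.95982913 * 0.29201381 = 1.3062


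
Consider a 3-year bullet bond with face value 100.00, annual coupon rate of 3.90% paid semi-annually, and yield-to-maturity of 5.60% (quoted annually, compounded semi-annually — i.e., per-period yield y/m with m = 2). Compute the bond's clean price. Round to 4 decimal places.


Answer: Price = 95.3647

Derivation:
Coupon per period c = face * coupon_rate / m = 1.950000
Periods per year m = 2; per-period yield y/m = 0.028000
Number of cashflows N = 6
Cashflows (t years, CF_t, discount factor 1/(1+y/m)^(m*t), PV):
  t = 0.5000: CF_t = 1.950000, DF = 0.972763, PV = 1.896887
  t = 1.0000: CF_t = 1.950000, DF = 0.946267, PV = 1.845221
  t = 1.5000: CF_t = 1.950000, DF = 0.920493, PV = 1.794962
  t = 2.0000: CF_t = 1.950000, DF = 0.895422, PV = 1.746072
  t = 2.5000: CF_t = 1.950000, DF = 0.871033, PV = 1.698514
  t = 3.0000: CF_t = 101.950000, DF = 0.847308, PV = 86.383052
Price P = sum_t PV_t = 95.364707


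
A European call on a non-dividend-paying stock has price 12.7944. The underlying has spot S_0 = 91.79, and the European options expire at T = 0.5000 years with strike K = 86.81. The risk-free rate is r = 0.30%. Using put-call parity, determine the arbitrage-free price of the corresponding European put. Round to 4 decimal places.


Put-call parity: C - P = S_0 * exp(-qT) - K * exp(-rT).
S_0 * exp(-qT) = 91.7900 * 1.00000000 = 91.79000000
K * exp(-rT) = 86.8100 * 0.99850112 = 86.67988261
P = C - S*exp(-qT) + K*exp(-rT)
P = 12.7944 - 91.79000000 + 86.67988261 = 7.6843

Answer: Put price = 7.6843


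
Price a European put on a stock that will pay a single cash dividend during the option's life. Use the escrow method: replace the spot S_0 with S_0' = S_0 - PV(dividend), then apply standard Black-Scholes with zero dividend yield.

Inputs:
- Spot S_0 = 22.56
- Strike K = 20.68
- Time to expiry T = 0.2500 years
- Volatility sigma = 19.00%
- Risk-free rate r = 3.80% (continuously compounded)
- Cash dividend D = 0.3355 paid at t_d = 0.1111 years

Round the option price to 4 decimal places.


PV(D) = D * exp(-r * t_d) = 0.3355 * 0.99578710 = 0.33408657
S_0' = S_0 - PV(D) = 22.5600 - 0.33408657 = 22.22591343
d1 = (ln(S_0'/K) + (r + sigma^2/2)*T) / (sigma*sqrt(T)) = 0.90636137
d2 = d1 - sigma*sqrt(T) = 0.81136137
exp(-rT) = 0.99054498
N(-d1) = 0.18237231; N(-d2) = 0.20857909
P = K * exp(-rT) * N(-d2) - S_0' * N(-d1) = 20.6800 * 0.99054498 * 0.20857909 - 22.22591343 * 0.18237231 = 0.2192

Answer: Price = 0.2192


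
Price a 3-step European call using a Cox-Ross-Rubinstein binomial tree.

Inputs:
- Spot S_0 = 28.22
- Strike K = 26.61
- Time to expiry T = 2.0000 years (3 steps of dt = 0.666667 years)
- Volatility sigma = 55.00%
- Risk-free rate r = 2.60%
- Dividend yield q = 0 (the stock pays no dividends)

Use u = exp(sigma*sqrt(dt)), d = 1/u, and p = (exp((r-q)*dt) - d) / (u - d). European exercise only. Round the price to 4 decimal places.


Answer: Price = V(0,0) = 10.2473

Derivation:
dt = T/N = 0.666667
u = exp(sigma*sqrt(dt)) = 1.566859; d = 1/u = 0.638219
p = (exp((r-q)*dt) - d) / (u - d) = 0.408409
Discount per step: exp(-r*dt) = 0.982816
Stock lattice S(k, i) with i counting down-moves:
  k=0: S(0,0) = 28.2200
  k=1: S(1,0) = 44.2168; S(1,1) = 18.0106
  k=2: S(2,0) = 69.2814; S(2,1) = 28.2200; S(2,2) = 11.4947
  k=3: S(3,0) = 108.5543; S(3,1) = 44.2168; S(3,2) = 18.0106; S(3,3) = 7.3361
Terminal payoffs V(N, i) = max(S_T - K, 0):
  V(3,0) = 81.944278; V(3,1) = 17.606767; V(3,2) = 0.000000; V(3,3) = 0.000000
Backward induction: V(k, i) = exp(-r*dt) * [p * V(k+1, i) + (1-p) * V(k+1, i+1)].
  V(2,0) = exp(-r*dt) * [p*81.944278 + (1-p)*17.606767] = 43.128715
  V(2,1) = exp(-r*dt) * [p*17.606767 + (1-p)*0.000000] = 7.067199
  V(2,2) = exp(-r*dt) * [p*0.000000 + (1-p)*0.000000] = 0.000000
  V(1,0) = exp(-r*dt) * [p*43.128715 + (1-p)*7.067199] = 21.420527
  V(1,1) = exp(-r*dt) * [p*7.067199 + (1-p)*0.000000] = 2.836711
  V(0,0) = exp(-r*dt) * [p*21.420527 + (1-p)*2.836711] = 10.247342


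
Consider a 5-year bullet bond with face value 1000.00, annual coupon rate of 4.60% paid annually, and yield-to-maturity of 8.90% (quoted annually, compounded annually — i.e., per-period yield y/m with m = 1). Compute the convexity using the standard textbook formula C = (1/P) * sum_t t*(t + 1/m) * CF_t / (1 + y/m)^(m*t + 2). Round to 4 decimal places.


Coupon per period c = face * coupon_rate / m = 46.000000
Periods per year m = 1; per-period yield y/m = 0.089000
Number of cashflows N = 5
Cashflows (t years, CF_t, discount factor 1/(1+y/m)^(m*t), PV):
  t = 1.0000: CF_t = 46.000000, DF = 0.918274, PV = 42.240588
  t = 2.0000: CF_t = 46.000000, DF = 0.843226, PV = 38.788418
  t = 3.0000: CF_t = 46.000000, DF = 0.774313, PV = 35.618382
  t = 4.0000: CF_t = 46.000000, DF = 0.711031, PV = 32.707422
  t = 5.0000: CF_t = 1046.000000, DF = 0.652921, PV = 682.955310
Price P = sum_t PV_t = 832.310120
Convexity numerator sum_t t*(t + 1/m) * CF_t / (1+y/m)^(m*t + 2):
  t = 1.0000: term = 71.236765
  t = 2.0000: term = 196.244531
  t = 3.0000: term = 360.412362
  t = 4.0000: term = 551.595290
  t = 5.0000: term = 17276.580216
Convexity = (1/P) * sum = 18456.069164 / 832.310120 = 22.174510

Answer: Convexity = 22.1745


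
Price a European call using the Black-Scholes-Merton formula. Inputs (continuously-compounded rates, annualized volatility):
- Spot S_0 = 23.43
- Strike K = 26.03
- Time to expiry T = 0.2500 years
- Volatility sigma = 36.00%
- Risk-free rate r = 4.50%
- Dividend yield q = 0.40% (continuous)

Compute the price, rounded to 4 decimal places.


d1 = (ln(S/K) + (r - q + 0.5*sigma^2) * T) / (sigma * sqrt(T)) = -0.43768037
d2 = d1 - sigma * sqrt(T) = -0.61768037
exp(-rT) = 0.98881304; exp(-qT) = 0.99900050
C = S_0 * exp(-qT) * N(d1) - K * exp(-rT) * N(d2)
N(d1) = 0.33080900; N(d2) = 0.26839303
C = 23.4300 * 0.99900050 * 0.33080900 - 26.0300 * 0.98881304 * 0.26839303 = 0.8350

Answer: Price = 0.8350


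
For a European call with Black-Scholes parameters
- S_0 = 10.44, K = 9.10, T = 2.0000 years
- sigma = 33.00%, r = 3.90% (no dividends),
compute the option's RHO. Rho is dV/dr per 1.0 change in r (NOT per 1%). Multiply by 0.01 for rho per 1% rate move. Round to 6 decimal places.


Answer: Rho = 9.936153

Derivation:
d1 = 0.6948291981; d2 = 0.2281387226
phi(d1) = 0.3133820140; exp(-qT) = 1.0000000000; exp(-rT) = 0.9249644265
N(d2) = 0.5902308013
Rho = K*T*exp(-rT)*N(d2) = 9.1000 * 2.0000 * 0.9249644265 * 0.5902308013 = 9.936153


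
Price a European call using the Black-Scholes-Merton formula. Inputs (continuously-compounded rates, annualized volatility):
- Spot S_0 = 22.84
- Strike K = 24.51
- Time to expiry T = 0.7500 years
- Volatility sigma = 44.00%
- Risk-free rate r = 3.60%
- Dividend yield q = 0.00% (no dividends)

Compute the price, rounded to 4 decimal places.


d1 = (ln(S/K) + (r - q + 0.5*sigma^2) * T) / (sigma * sqrt(T)) = 0.07618973
d2 = d1 - sigma * sqrt(T) = -0.30486145
exp(-rT) = 0.97336124; exp(-qT) = 1.00000000
C = S_0 * exp(-qT) * N(d1) - K * exp(-rT) * N(d2)
N(d1) = 0.53036592; N(d2) = 0.38023584
C = 22.8400 * 1.00000000 * 0.53036592 - 24.5100 * 0.97336124 * 0.38023584 = 3.0422

Answer: Price = 3.0422


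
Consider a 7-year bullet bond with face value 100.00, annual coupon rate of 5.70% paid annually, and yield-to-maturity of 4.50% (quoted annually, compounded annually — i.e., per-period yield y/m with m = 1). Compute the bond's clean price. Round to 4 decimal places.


Answer: Price = 107.0712

Derivation:
Coupon per period c = face * coupon_rate / m = 5.700000
Periods per year m = 1; per-period yield y/m = 0.045000
Number of cashflows N = 7
Cashflows (t years, CF_t, discount factor 1/(1+y/m)^(m*t), PV):
  t = 1.0000: CF_t = 5.700000, DF = 0.956938, PV = 5.454545
  t = 2.0000: CF_t = 5.700000, DF = 0.915730, PV = 5.219661
  t = 3.0000: CF_t = 5.700000, DF = 0.876297, PV = 4.994891
  t = 4.0000: CF_t = 5.700000, DF = 0.838561, PV = 4.779800
  t = 5.0000: CF_t = 5.700000, DF = 0.802451, PV = 4.573971
  t = 6.0000: CF_t = 5.700000, DF = 0.767896, PV = 4.377006
  t = 7.0000: CF_t = 105.700000, DF = 0.734828, PV = 77.671368
Price P = sum_t PV_t = 107.071241


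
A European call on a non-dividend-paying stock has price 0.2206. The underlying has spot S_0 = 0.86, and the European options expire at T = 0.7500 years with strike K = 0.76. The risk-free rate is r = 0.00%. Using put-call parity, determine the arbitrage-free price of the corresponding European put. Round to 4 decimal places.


Put-call parity: C - P = S_0 * exp(-qT) - K * exp(-rT).
S_0 * exp(-qT) = 0.8600 * 1.00000000 = 0.86000000
K * exp(-rT) = 0.7600 * 1.00000000 = 0.76000000
P = C - S*exp(-qT) + K*exp(-rT)
P = 0.2206 - 0.86000000 + 0.76000000 = 0.1206

Answer: Put price = 0.1206


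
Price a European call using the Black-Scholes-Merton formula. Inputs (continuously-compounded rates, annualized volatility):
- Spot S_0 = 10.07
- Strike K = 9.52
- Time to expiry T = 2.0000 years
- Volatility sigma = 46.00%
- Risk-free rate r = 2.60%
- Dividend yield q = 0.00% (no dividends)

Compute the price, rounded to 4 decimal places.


d1 = (ln(S/K) + (r - q + 0.5*sigma^2) * T) / (sigma * sqrt(T)) = 0.49154045
d2 = d1 - sigma * sqrt(T) = -0.15899779
exp(-rT) = 0.94932887; exp(-qT) = 1.00000000
C = S_0 * exp(-qT) * N(d1) - K * exp(-rT) * N(d2)
N(d1) = 0.68847787; N(d2) = 0.43683531
C = 10.0700 * 1.00000000 * 0.68847787 - 9.5200 * 0.94932887 * 0.43683531 = 2.9850

Answer: Price = 2.9850


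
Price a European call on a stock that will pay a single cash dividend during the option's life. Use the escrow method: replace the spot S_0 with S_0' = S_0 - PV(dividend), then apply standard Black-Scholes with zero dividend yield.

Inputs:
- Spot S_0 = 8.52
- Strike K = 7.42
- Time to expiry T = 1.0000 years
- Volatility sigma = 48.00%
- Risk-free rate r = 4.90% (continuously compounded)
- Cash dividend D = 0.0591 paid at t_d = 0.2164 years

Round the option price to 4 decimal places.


PV(D) = D * exp(-r * t_d) = 0.0591 * 0.98945242 = 0.05847664
S_0' = S_0 - PV(D) = 8.5200 - 0.05847664 = 8.46152336
d1 = (ln(S_0'/K) + (r + sigma^2/2)*T) / (sigma*sqrt(T)) = 0.61572951
d2 = d1 - sigma*sqrt(T) = 0.13572951
exp(-rT) = 0.95218113
N(d1) = 0.73096347; N(d2) = 0.55398244
C = S_0' * N(d1) - K * exp(-rT) * N(d2) = 8.46152336 * 0.73096347 - 7.4200 * 0.95218113 * 0.55398244 = 2.2711

Answer: Price = 2.2711


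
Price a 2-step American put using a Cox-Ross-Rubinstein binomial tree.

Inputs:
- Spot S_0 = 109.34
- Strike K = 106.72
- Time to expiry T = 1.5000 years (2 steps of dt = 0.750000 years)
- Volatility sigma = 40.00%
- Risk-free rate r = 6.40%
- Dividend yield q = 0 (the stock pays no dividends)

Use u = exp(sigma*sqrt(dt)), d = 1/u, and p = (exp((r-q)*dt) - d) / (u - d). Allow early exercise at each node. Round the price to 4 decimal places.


dt = T/N = 0.750000
u = exp(sigma*sqrt(dt)) = 1.413982; d = 1/u = 0.707222
p = (exp((r-q)*dt) - d) / (u - d) = 0.483825
Discount per step: exp(-r*dt) = 0.953134
Stock lattice S(k, i) with i counting down-moves:
  k=0: S(0,0) = 109.3400
  k=1: S(1,0) = 154.6048; S(1,1) = 77.3277
  k=2: S(2,0) = 218.6085; S(2,1) = 109.3400; S(2,2) = 54.6879
Terminal payoffs V(N, i) = max(K - S_T, 0):
  V(2,0) = 0.000000; V(2,1) = 0.000000; V(2,2) = 52.032128
Backward induction: V(k, i) = exp(-r*dt) * [p * V(k+1, i) + (1-p) * V(k+1, i+1)]; then take max(V_cont, immediate exercise) for American.
  V(1,0) = exp(-r*dt) * [p*0.000000 + (1-p)*0.000000] = 0.000000; exercise = 0.000000; V(1,0) = max -> 0.000000
  V(1,1) = exp(-r*dt) * [p*0.000000 + (1-p)*52.032128] = 25.598959; exercise = 29.392308; V(1,1) = max -> 29.392308
  V(0,0) = exp(-r*dt) * [p*0.000000 + (1-p)*29.392308] = 14.460537; exercise = 0.000000; V(0,0) = max -> 14.460537

Answer: Price = V(0,0) = 14.4605


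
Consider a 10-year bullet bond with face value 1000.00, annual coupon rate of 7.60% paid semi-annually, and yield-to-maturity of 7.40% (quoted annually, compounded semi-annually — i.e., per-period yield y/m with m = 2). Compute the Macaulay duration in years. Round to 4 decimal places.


Answer: Macaulay duration = 7.2019 years

Derivation:
Coupon per period c = face * coupon_rate / m = 38.000000
Periods per year m = 2; per-period yield y/m = 0.037000
Number of cashflows N = 20
Cashflows (t years, CF_t, discount factor 1/(1+y/m)^(m*t), PV):
  t = 0.5000: CF_t = 38.000000, DF = 0.964320, PV = 36.644166
  t = 1.0000: CF_t = 38.000000, DF = 0.929913, PV = 35.336708
  t = 1.5000: CF_t = 38.000000, DF = 0.896734, PV = 34.075899
  t = 2.0000: CF_t = 38.000000, DF = 0.864739, PV = 32.860077
  t = 2.5000: CF_t = 38.000000, DF = 0.833885, PV = 31.687634
  t = 3.0000: CF_t = 38.000000, DF = 0.804132, PV = 30.557024
  t = 3.5000: CF_t = 38.000000, DF = 0.775441, PV = 29.466754
  t = 4.0000: CF_t = 38.000000, DF = 0.747773, PV = 28.415385
  t = 4.5000: CF_t = 38.000000, DF = 0.721093, PV = 27.401528
  t = 5.0000: CF_t = 38.000000, DF = 0.695364, PV = 26.423846
  t = 5.5000: CF_t = 38.000000, DF = 0.670554, PV = 25.481047
  t = 6.0000: CF_t = 38.000000, DF = 0.646629, PV = 24.571888
  t = 6.5000: CF_t = 38.000000, DF = 0.623557, PV = 23.695166
  t = 7.0000: CF_t = 38.000000, DF = 0.601309, PV = 22.849727
  t = 7.5000: CF_t = 38.000000, DF = 0.579854, PV = 22.034452
  t = 8.0000: CF_t = 38.000000, DF = 0.559165, PV = 21.248266
  t = 8.5000: CF_t = 38.000000, DF = 0.539214, PV = 20.490131
  t = 9.0000: CF_t = 38.000000, DF = 0.519975, PV = 19.759046
  t = 9.5000: CF_t = 38.000000, DF = 0.501422, PV = 19.054047
  t = 10.0000: CF_t = 1038.000000, DF = 0.483532, PV = 501.905813
Price P = sum_t PV_t = 1013.958605
Macaulay numerator sum_t t * PV_t:
  t * PV_t at t = 0.5000: 18.322083
  t * PV_t at t = 1.0000: 35.336708
  t * PV_t at t = 1.5000: 51.113849
  t * PV_t at t = 2.0000: 65.720153
  t * PV_t at t = 2.5000: 79.219085
  t * PV_t at t = 3.0000: 91.671073
  t * PV_t at t = 3.5000: 103.133640
  t * PV_t at t = 4.0000: 113.661540
  t * PV_t at t = 4.5000: 123.306878
  t * PV_t at t = 5.0000: 132.119231
  t * PV_t at t = 5.5000: 140.145761
  t * PV_t at t = 6.0000: 147.431326
  t * PV_t at t = 6.5000: 154.018582
  t * PV_t at t = 7.0000: 159.948086
  t * PV_t at t = 7.5000: 165.258389
  t * PV_t at t = 8.0000: 169.986128
  t * PV_t at t = 8.5000: 174.166115
  t * PV_t at t = 9.0000: 177.831418
  t * PV_t at t = 9.5000: 181.013444
  t * PV_t at t = 10.0000: 5019.058131
Macaulay duration D = (sum_t t * PV_t) / P = 7302.461618 / 1013.958605 = 7.201933


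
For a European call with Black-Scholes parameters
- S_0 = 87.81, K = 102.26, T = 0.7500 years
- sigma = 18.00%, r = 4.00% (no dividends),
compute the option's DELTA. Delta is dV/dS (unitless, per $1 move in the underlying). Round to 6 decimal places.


d1 = -0.7068897094; d2 = -0.8627742821
phi(d1) = 0.3107442464; exp(-qT) = 1.0000000000; exp(-rT) = 0.9704455335
N(d1) = 0.2398175097
Delta = exp(-qT) * N(d1) = 1.0000000000 * 0.2398175097 = 0.239818

Answer: Delta = 0.239818


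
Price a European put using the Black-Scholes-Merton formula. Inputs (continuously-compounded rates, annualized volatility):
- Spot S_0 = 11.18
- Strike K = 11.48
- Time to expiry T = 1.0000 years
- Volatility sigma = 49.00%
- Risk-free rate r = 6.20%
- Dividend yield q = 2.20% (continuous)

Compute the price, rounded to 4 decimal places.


Answer: Price = 2.0299

Derivation:
d1 = (ln(S/K) + (r - q + 0.5*sigma^2) * T) / (sigma * sqrt(T)) = 0.27259199
d2 = d1 - sigma * sqrt(T) = -0.21740801
exp(-rT) = 0.93988289; exp(-qT) = 0.97824024
P = K * exp(-rT) * N(-d2) - S_0 * exp(-qT) * N(-d1)
N(-d1) = 0.39258343; N(-d2) = 0.58605480
P = 11.4800 * 0.93988289 * 0.58605480 - 11.1800 * 0.97824024 * 0.39258343 = 2.0299


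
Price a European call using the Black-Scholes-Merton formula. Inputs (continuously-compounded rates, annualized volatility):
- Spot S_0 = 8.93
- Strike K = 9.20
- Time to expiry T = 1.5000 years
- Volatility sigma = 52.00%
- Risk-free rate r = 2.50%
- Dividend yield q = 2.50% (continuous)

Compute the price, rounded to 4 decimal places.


Answer: Price = 2.0538

Derivation:
d1 = (ln(S/K) + (r - q + 0.5*sigma^2) * T) / (sigma * sqrt(T)) = 0.27166240
d2 = d1 - sigma * sqrt(T) = -0.36520493
exp(-rT) = 0.96319442; exp(-qT) = 0.96319442
C = S_0 * exp(-qT) * N(d1) - K * exp(-rT) * N(d2)
N(d1) = 0.60705919; N(d2) = 0.35747922
C = 8.9300 * 0.96319442 * 0.60705919 - 9.2000 * 0.96319442 * 0.35747922 = 2.0538


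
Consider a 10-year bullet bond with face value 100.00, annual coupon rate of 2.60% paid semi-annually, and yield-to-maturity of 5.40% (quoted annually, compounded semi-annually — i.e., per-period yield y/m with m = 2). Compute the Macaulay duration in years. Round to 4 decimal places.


Answer: Macaulay duration = 8.6863 years

Derivation:
Coupon per period c = face * coupon_rate / m = 1.300000
Periods per year m = 2; per-period yield y/m = 0.027000
Number of cashflows N = 20
Cashflows (t years, CF_t, discount factor 1/(1+y/m)^(m*t), PV):
  t = 0.5000: CF_t = 1.300000, DF = 0.973710, PV = 1.265823
  t = 1.0000: CF_t = 1.300000, DF = 0.948111, PV = 1.232544
  t = 1.5000: CF_t = 1.300000, DF = 0.923185, PV = 1.200140
  t = 2.0000: CF_t = 1.300000, DF = 0.898914, PV = 1.168588
  t = 2.5000: CF_t = 1.300000, DF = 0.875282, PV = 1.137866
  t = 3.0000: CF_t = 1.300000, DF = 0.852270, PV = 1.107951
  t = 3.5000: CF_t = 1.300000, DF = 0.829864, PV = 1.078823
  t = 4.0000: CF_t = 1.300000, DF = 0.808047, PV = 1.050461
  t = 4.5000: CF_t = 1.300000, DF = 0.786803, PV = 1.022844
  t = 5.0000: CF_t = 1.300000, DF = 0.766118, PV = 0.995953
  t = 5.5000: CF_t = 1.300000, DF = 0.745976, PV = 0.969769
  t = 6.0000: CF_t = 1.300000, DF = 0.726365, PV = 0.944274
  t = 6.5000: CF_t = 1.300000, DF = 0.707268, PV = 0.919449
  t = 7.0000: CF_t = 1.300000, DF = 0.688674, PV = 0.895276
  t = 7.5000: CF_t = 1.300000, DF = 0.670569, PV = 0.871739
  t = 8.0000: CF_t = 1.300000, DF = 0.652939, PV = 0.848821
  t = 8.5000: CF_t = 1.300000, DF = 0.635774, PV = 0.826506
  t = 9.0000: CF_t = 1.300000, DF = 0.619059, PV = 0.804777
  t = 9.5000: CF_t = 1.300000, DF = 0.602784, PV = 0.783619
  t = 10.0000: CF_t = 101.300000, DF = 0.586937, PV = 59.456669
Price P = sum_t PV_t = 78.581893
Macaulay numerator sum_t t * PV_t:
  t * PV_t at t = 0.5000: 0.632911
  t * PV_t at t = 1.0000: 1.232544
  t * PV_t at t = 1.5000: 1.800210
  t * PV_t at t = 2.0000: 2.337177
  t * PV_t at t = 2.5000: 2.844665
  t * PV_t at t = 3.0000: 3.323854
  t * PV_t at t = 3.5000: 3.775881
  t * PV_t at t = 4.0000: 4.201843
  t * PV_t at t = 4.5000: 4.602798
  t * PV_t at t = 5.0000: 4.979766
  t * PV_t at t = 5.5000: 5.333732
  t * PV_t at t = 6.0000: 5.665644
  t * PV_t at t = 6.5000: 5.976418
  t * PV_t at t = 7.0000: 6.266935
  t * PV_t at t = 7.5000: 6.538046
  t * PV_t at t = 8.0000: 6.790570
  t * PV_t at t = 8.5000: 7.025298
  t * PV_t at t = 9.0000: 7.242990
  t * PV_t at t = 9.5000: 7.444380
  t * PV_t at t = 10.0000: 594.566688
Macaulay duration D = (sum_t t * PV_t) / P = 682.582349 / 78.581893 = 8.686255


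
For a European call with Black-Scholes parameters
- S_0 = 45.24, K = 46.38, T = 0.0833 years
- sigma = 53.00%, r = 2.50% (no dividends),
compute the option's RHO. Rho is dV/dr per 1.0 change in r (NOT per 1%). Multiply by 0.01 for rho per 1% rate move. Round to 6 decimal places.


d1 = -0.0725952637; d2 = -0.2255624824
phi(d1) = 0.3978924369; exp(-qT) = 1.0000000000; exp(-rT) = 0.9979196669
N(d2) = 0.4107708618
Rho = K*T*exp(-rT)*N(d2) = 46.3800 * 0.0833 * 0.9979196669 * 0.4107708618 = 1.583693

Answer: Rho = 1.583693


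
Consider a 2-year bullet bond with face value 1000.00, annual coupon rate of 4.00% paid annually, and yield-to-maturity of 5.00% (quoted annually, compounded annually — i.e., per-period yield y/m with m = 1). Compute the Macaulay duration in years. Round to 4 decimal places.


Coupon per period c = face * coupon_rate / m = 40.000000
Periods per year m = 1; per-period yield y/m = 0.050000
Number of cashflows N = 2
Cashflows (t years, CF_t, discount factor 1/(1+y/m)^(m*t), PV):
  t = 1.0000: CF_t = 40.000000, DF = 0.952381, PV = 38.095238
  t = 2.0000: CF_t = 1040.000000, DF = 0.907029, PV = 943.310658
Price P = sum_t PV_t = 981.405896
Macaulay numerator sum_t t * PV_t:
  t * PV_t at t = 1.0000: 38.095238
  t * PV_t at t = 2.0000: 1886.621315
Macaulay duration D = (sum_t t * PV_t) / P = 1924.716553 / 981.405896 = 1.961183

Answer: Macaulay duration = 1.9612 years


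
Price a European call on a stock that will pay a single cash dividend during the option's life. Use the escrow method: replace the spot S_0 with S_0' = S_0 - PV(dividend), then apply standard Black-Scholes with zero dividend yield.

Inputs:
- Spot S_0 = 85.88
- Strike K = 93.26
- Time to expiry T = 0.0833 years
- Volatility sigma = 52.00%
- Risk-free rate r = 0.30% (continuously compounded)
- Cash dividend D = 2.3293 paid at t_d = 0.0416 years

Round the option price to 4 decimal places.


PV(D) = D * exp(-r * t_d) = 2.3293 * 0.99987521 = 2.32900932
S_0' = S_0 - PV(D) = 85.8800 - 2.32900932 = 83.55099068
d1 = (ln(S_0'/K) + (r + sigma^2/2)*T) / (sigma*sqrt(T)) = -0.65579314
d2 = d1 - sigma*sqrt(T) = -0.80587418
exp(-rT) = 0.99975013
N(d1) = 0.25597862; N(d2) = 0.21015770
C = S_0' * N(d1) - K * exp(-rT) * N(d2) = 83.55099068 * 0.25597862 - 93.2600 * 0.99975013 * 0.21015770 = 1.7929

Answer: Price = 1.7929


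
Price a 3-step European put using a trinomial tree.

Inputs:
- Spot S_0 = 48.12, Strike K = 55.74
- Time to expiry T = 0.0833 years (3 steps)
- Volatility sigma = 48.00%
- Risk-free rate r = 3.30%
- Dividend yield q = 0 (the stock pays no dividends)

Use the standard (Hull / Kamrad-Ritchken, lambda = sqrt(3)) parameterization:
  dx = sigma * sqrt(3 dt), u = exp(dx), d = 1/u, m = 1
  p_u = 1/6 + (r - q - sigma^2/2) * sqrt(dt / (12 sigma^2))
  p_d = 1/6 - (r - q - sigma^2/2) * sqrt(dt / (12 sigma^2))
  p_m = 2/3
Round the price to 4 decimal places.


dt = T/N = 0.027767; dx = sigma*sqrt(3*dt) = 0.138536
u = exp(dx) = 1.148591; d = 1/u = 0.870632
p_u = 0.158429, p_m = 0.666667, p_d = 0.174904
Discount per step: exp(-r*dt) = 0.999084
Stock lattice S(k, j) with j the centered position index:
  k=0: S(0,+0) = 48.1200
  k=1: S(1,-1) = 41.8948; S(1,+0) = 48.1200; S(1,+1) = 55.2702
  k=2: S(2,-2) = 36.4749; S(2,-1) = 41.8948; S(2,+0) = 48.1200; S(2,+1) = 55.2702; S(2,+2) = 63.4829
  k=3: S(3,-3) = 31.7562; S(3,-2) = 36.4749; S(3,-1) = 41.8948; S(3,+0) = 48.1200; S(3,+1) = 55.2702; S(3,+2) = 63.4829; S(3,+3) = 72.9159
Terminal payoffs V(N, j) = max(K - S_T, 0):
  V(3,-3) = 23.983773; V(3,-2) = 19.265069; V(3,-1) = 13.845207; V(3,+0) = 7.620000; V(3,+1) = 0.469780; V(3,+2) = 0.000000; V(3,+3) = 0.000000
Backward induction: V(k, j) = exp(-r*dt) * [p_u * V(k+1, j+1) + p_m * V(k+1, j) + p_d * V(k+1, j-1)]
  V(2,-2) = exp(-r*dt) * [p_u*13.845207 + p_m*19.265069 + p_d*23.983773] = 19.214113
  V(2,-1) = exp(-r*dt) * [p_u*7.620000 + p_m*13.845207 + p_d*19.265069] = 13.794265
  V(2,+0) = exp(-r*dt) * [p_u*0.469780 + p_m*7.620000 + p_d*13.845207] = 7.569074
  V(2,+1) = exp(-r*dt) * [p_u*0.000000 + p_m*0.469780 + p_d*7.620000] = 1.644450
  V(2,+2) = exp(-r*dt) * [p_u*0.000000 + p_m*0.000000 + p_d*0.469780] = 0.082091
  V(1,-1) = exp(-r*dt) * [p_u*7.569074 + p_m*13.794265 + p_d*19.214113] = 13.743370
  V(1,+0) = exp(-r*dt) * [p_u*1.644450 + p_m*7.569074 + p_d*13.794265] = 7.712184
  V(1,+1) = exp(-r*dt) * [p_u*0.082091 + p_m*1.644450 + p_d*7.569074] = 2.430941
  V(0,+0) = exp(-r*dt) * [p_u*2.430941 + p_m*7.712184 + p_d*13.743370] = 7.923099

Answer: Price = V(0,0) = 7.9231


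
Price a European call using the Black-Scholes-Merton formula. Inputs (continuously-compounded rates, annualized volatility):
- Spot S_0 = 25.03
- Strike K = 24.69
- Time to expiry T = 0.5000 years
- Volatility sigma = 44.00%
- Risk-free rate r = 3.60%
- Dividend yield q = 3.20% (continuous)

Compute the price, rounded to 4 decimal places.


Answer: Price = 3.2169

Derivation:
d1 = (ln(S/K) + (r - q + 0.5*sigma^2) * T) / (sigma * sqrt(T)) = 0.20595064
d2 = d1 - sigma * sqrt(T) = -0.10517634
exp(-rT) = 0.98216103; exp(-qT) = 0.98412732
C = S_0 * exp(-qT) * N(d1) - K * exp(-rT) * N(d2)
N(d1) = 0.58158527; N(d2) = 0.45811794
C = 25.0300 * 0.98412732 * 0.58158527 - 24.6900 * 0.98216103 * 0.45811794 = 3.2169


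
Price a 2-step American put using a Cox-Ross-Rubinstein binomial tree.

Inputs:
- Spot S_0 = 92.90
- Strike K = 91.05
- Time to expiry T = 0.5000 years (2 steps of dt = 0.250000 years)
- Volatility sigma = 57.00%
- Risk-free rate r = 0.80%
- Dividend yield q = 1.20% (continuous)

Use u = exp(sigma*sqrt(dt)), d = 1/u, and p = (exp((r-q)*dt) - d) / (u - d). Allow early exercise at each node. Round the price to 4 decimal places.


Answer: Price = V(0,0) = 12.5725

Derivation:
dt = T/N = 0.250000
u = exp(sigma*sqrt(dt)) = 1.329762; d = 1/u = 0.752014
p = (exp((r-q)*dt) - d) / (u - d) = 0.427498
Discount per step: exp(-r*dt) = 0.998002
Stock lattice S(k, i) with i counting down-moves:
  k=0: S(0,0) = 92.9000
  k=1: S(1,0) = 123.5349; S(1,1) = 69.8621
  k=2: S(2,0) = 164.2720; S(2,1) = 92.9000; S(2,2) = 52.5373
Terminal payoffs V(N, i) = max(K - S_T, 0):
  V(2,0) = 0.000000; V(2,1) = 0.000000; V(2,2) = 38.512687
Backward induction: V(k, i) = exp(-r*dt) * [p * V(k+1, i) + (1-p) * V(k+1, i+1)]; then take max(V_cont, immediate exercise) for American.
  V(1,0) = exp(-r*dt) * [p*0.000000 + (1-p)*0.000000] = 0.000000; exercise = 0.000000; V(1,0) = max -> 0.000000
  V(1,1) = exp(-r*dt) * [p*0.000000 + (1-p)*38.512687] = 22.004522; exercise = 21.187876; V(1,1) = max -> 22.004522
  V(0,0) = exp(-r*dt) * [p*0.000000 + (1-p)*22.004522] = 12.572454; exercise = 0.000000; V(0,0) = max -> 12.572454


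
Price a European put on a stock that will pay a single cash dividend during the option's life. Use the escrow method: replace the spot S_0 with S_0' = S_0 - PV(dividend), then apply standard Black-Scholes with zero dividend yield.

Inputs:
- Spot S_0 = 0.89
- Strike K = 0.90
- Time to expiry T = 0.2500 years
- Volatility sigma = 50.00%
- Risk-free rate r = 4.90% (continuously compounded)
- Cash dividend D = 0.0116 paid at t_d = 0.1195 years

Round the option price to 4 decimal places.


PV(D) = D * exp(-r * t_d) = 0.0116 * 0.99416161 = 0.01153227
S_0' = S_0 - PV(D) = 0.8900 - 0.01153227 = 0.87846773
d1 = (ln(S_0'/K) + (r + sigma^2/2)*T) / (sigma*sqrt(T)) = 0.07713762
d2 = d1 - sigma*sqrt(T) = -0.17286238
exp(-rT) = 0.98782473
N(-d1) = 0.46925703; N(-d2) = 0.56862020
P = K * exp(-rT) * N(-d2) - S_0' * N(-d1) = 0.9000 * 0.98782473 * 0.56862020 - 0.87846773 * 0.46925703 = 0.0933

Answer: Price = 0.0933


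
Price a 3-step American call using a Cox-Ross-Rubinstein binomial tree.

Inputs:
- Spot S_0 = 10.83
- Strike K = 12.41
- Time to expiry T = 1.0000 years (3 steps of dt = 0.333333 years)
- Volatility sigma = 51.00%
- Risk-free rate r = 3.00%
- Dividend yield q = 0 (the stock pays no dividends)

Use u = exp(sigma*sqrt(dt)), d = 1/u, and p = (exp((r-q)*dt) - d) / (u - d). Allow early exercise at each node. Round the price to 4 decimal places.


dt = T/N = 0.333333
u = exp(sigma*sqrt(dt)) = 1.342386; d = 1/u = 0.744942
p = (exp((r-q)*dt) - d) / (u - d) = 0.443737
Discount per step: exp(-r*dt) = 0.990050
Stock lattice S(k, i) with i counting down-moves:
  k=0: S(0,0) = 10.8300
  k=1: S(1,0) = 14.5380; S(1,1) = 8.0677
  k=2: S(2,0) = 19.5157; S(2,1) = 10.8300; S(2,2) = 6.0100
  k=3: S(3,0) = 26.1976; S(3,1) = 14.5380; S(3,2) = 8.0677; S(3,3) = 4.4771
Terminal payoffs V(N, i) = max(S_T - K, 0):
  V(3,0) = 13.787552; V(3,1) = 2.128041; V(3,2) = 0.000000; V(3,3) = 0.000000
Backward induction: V(k, i) = exp(-r*dt) * [p * V(k+1, i) + (1-p) * V(k+1, i+1)]; then take max(V_cont, immediate exercise) for American.
  V(2,0) = exp(-r*dt) * [p*13.787552 + (1-p)*2.128041] = 7.229144; exercise = 7.105662; V(2,0) = max -> 7.229144
  V(2,1) = exp(-r*dt) * [p*2.128041 + (1-p)*0.000000] = 0.934895; exercise = 0.000000; V(2,1) = max -> 0.934895
  V(2,2) = exp(-r*dt) * [p*0.000000 + (1-p)*0.000000] = 0.000000; exercise = 0.000000; V(2,2) = max -> 0.000000
  V(1,0) = exp(-r*dt) * [p*7.229144 + (1-p)*0.934895] = 3.690793; exercise = 2.128041; V(1,0) = max -> 3.690793
  V(1,1) = exp(-r*dt) * [p*0.934895 + (1-p)*0.000000] = 0.410720; exercise = 0.000000; V(1,1) = max -> 0.410720
  V(0,0) = exp(-r*dt) * [p*3.690793 + (1-p)*0.410720] = 1.847641; exercise = 0.000000; V(0,0) = max -> 1.847641

Answer: Price = V(0,0) = 1.8476


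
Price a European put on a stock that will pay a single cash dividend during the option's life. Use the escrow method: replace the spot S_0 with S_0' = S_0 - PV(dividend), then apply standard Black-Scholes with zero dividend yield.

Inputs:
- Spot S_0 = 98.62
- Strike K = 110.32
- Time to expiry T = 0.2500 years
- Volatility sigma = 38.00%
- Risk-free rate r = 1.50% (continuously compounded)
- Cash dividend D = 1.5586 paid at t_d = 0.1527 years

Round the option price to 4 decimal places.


PV(D) = D * exp(-r * t_d) = 1.5586 * 0.99771212 = 1.55503411
S_0' = S_0 - PV(D) = 98.6200 - 1.55503411 = 97.06496589
d1 = (ln(S_0'/K) + (r + sigma^2/2)*T) / (sigma*sqrt(T)) = -0.55897225
d2 = d1 - sigma*sqrt(T) = -0.74897225
exp(-rT) = 0.99625702
N(-d1) = 0.71190967; N(-d2) = 0.77306303
P = K * exp(-rT) * N(-d2) - S_0' * N(-d1) = 110.3200 * 0.99625702 * 0.77306303 - 97.06496589 * 0.71190967 = 15.8636

Answer: Price = 15.8636


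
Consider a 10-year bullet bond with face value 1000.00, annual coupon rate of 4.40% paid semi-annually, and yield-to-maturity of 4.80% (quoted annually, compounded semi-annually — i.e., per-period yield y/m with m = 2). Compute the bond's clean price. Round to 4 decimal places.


Coupon per period c = face * coupon_rate / m = 22.000000
Periods per year m = 2; per-period yield y/m = 0.024000
Number of cashflows N = 20
Cashflows (t years, CF_t, discount factor 1/(1+y/m)^(m*t), PV):
  t = 0.5000: CF_t = 22.000000, DF = 0.976562, PV = 21.484375
  t = 1.0000: CF_t = 22.000000, DF = 0.953674, PV = 20.980835
  t = 1.5000: CF_t = 22.000000, DF = 0.931323, PV = 20.489097
  t = 2.0000: CF_t = 22.000000, DF = 0.909495, PV = 20.008883
  t = 2.5000: CF_t = 22.000000, DF = 0.888178, PV = 19.539925
  t = 3.0000: CF_t = 22.000000, DF = 0.867362, PV = 19.081958
  t = 3.5000: CF_t = 22.000000, DF = 0.847033, PV = 18.634725
  t = 4.0000: CF_t = 22.000000, DF = 0.827181, PV = 18.197973
  t = 4.5000: CF_t = 22.000000, DF = 0.807794, PV = 17.771458
  t = 5.0000: CF_t = 22.000000, DF = 0.788861, PV = 17.354940
  t = 5.5000: CF_t = 22.000000, DF = 0.770372, PV = 16.948184
  t = 6.0000: CF_t = 22.000000, DF = 0.752316, PV = 16.550960
  t = 6.5000: CF_t = 22.000000, DF = 0.734684, PV = 16.163047
  t = 7.0000: CF_t = 22.000000, DF = 0.717465, PV = 15.784226
  t = 7.5000: CF_t = 22.000000, DF = 0.700649, PV = 15.414283
  t = 8.0000: CF_t = 22.000000, DF = 0.684228, PV = 15.053011
  t = 8.5000: CF_t = 22.000000, DF = 0.668191, PV = 14.700206
  t = 9.0000: CF_t = 22.000000, DF = 0.652530, PV = 14.355670
  t = 9.5000: CF_t = 22.000000, DF = 0.637237, PV = 14.019209
  t = 10.0000: CF_t = 1022.000000, DF = 0.622302, PV = 635.992161
Price P = sum_t PV_t = 968.525127

Answer: Price = 968.5251


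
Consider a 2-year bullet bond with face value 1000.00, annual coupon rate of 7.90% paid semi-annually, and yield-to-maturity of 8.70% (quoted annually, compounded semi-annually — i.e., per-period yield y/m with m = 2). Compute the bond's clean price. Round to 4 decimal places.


Answer: Price = 985.5994

Derivation:
Coupon per period c = face * coupon_rate / m = 39.500000
Periods per year m = 2; per-period yield y/m = 0.043500
Number of cashflows N = 4
Cashflows (t years, CF_t, discount factor 1/(1+y/m)^(m*t), PV):
  t = 0.5000: CF_t = 39.500000, DF = 0.958313, PV = 37.853378
  t = 1.0000: CF_t = 39.500000, DF = 0.918365, PV = 36.275398
  t = 1.5000: CF_t = 39.500000, DF = 0.880081, PV = 34.763199
  t = 2.0000: CF_t = 1039.500000, DF = 0.843393, PV = 876.707416
Price P = sum_t PV_t = 985.599391


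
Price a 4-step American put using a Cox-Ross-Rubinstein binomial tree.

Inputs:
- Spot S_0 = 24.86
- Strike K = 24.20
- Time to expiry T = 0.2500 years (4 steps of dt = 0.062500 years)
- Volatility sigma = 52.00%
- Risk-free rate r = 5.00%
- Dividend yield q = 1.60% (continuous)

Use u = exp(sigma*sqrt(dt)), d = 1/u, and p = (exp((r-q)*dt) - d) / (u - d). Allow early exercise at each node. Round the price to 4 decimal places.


Answer: Price = V(0,0) = 2.0741

Derivation:
dt = T/N = 0.062500
u = exp(sigma*sqrt(dt)) = 1.138828; d = 1/u = 0.878095
p = (exp((r-q)*dt) - d) / (u - d) = 0.475704
Discount per step: exp(-r*dt) = 0.996880
Stock lattice S(k, i) with i counting down-moves:
  k=0: S(0,0) = 24.8600
  k=1: S(1,0) = 28.3113; S(1,1) = 21.8295
  k=2: S(2,0) = 32.2417; S(2,1) = 24.8600; S(2,2) = 19.1683
  k=3: S(3,0) = 36.7177; S(3,1) = 28.3113; S(3,2) = 21.8295; S(3,3) = 16.8316
  k=4: S(4,0) = 41.8152; S(4,1) = 32.2417; S(4,2) = 24.8600; S(4,3) = 19.1683; S(4,4) = 14.7798
Terminal payoffs V(N, i) = max(K - S_T, 0):
  V(4,0) = 0.000000; V(4,1) = 0.000000; V(4,2) = 0.000000; V(4,3) = 5.031658; V(4,4) = 9.420219
Backward induction: V(k, i) = exp(-r*dt) * [p * V(k+1, i) + (1-p) * V(k+1, i+1)]; then take max(V_cont, immediate exercise) for American.
  V(3,0) = exp(-r*dt) * [p*0.000000 + (1-p)*0.000000] = 0.000000; exercise = 0.000000; V(3,0) = max -> 0.000000
  V(3,1) = exp(-r*dt) * [p*0.000000 + (1-p)*0.000000] = 0.000000; exercise = 0.000000; V(3,1) = max -> 0.000000
  V(3,2) = exp(-r*dt) * [p*0.000000 + (1-p)*5.031658] = 2.629845; exercise = 2.370548; V(3,2) = max -> 2.629845
  V(3,3) = exp(-r*dt) * [p*5.031658 + (1-p)*9.420219] = 7.309682; exercise = 7.368366; V(3,3) = max -> 7.368366
  V(2,0) = exp(-r*dt) * [p*0.000000 + (1-p)*0.000000] = 0.000000; exercise = 0.000000; V(2,0) = max -> 0.000000
  V(2,1) = exp(-r*dt) * [p*0.000000 + (1-p)*2.629845] = 1.374514; exercise = 0.000000; V(2,1) = max -> 1.374514
  V(2,2) = exp(-r*dt) * [p*2.629845 + (1-p)*7.368366] = 5.098273; exercise = 5.031658; V(2,2) = max -> 5.098273
  V(1,0) = exp(-r*dt) * [p*0.000000 + (1-p)*1.374514] = 0.718403; exercise = 0.000000; V(1,0) = max -> 0.718403
  V(1,1) = exp(-r*dt) * [p*1.374514 + (1-p)*5.098273] = 3.316484; exercise = 2.370548; V(1,1) = max -> 3.316484
  V(0,0) = exp(-r*dt) * [p*0.718403 + (1-p)*3.316484] = 2.074074; exercise = 0.000000; V(0,0) = max -> 2.074074


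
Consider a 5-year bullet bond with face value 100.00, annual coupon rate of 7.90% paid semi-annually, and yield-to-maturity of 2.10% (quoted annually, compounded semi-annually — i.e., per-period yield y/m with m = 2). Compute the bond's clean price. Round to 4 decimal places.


Answer: Price = 127.3933

Derivation:
Coupon per period c = face * coupon_rate / m = 3.950000
Periods per year m = 2; per-period yield y/m = 0.010500
Number of cashflows N = 10
Cashflows (t years, CF_t, discount factor 1/(1+y/m)^(m*t), PV):
  t = 0.5000: CF_t = 3.950000, DF = 0.989609, PV = 3.908956
  t = 1.0000: CF_t = 3.950000, DF = 0.979326, PV = 3.868338
  t = 1.5000: CF_t = 3.950000, DF = 0.969150, PV = 3.828143
  t = 2.0000: CF_t = 3.950000, DF = 0.959080, PV = 3.788365
  t = 2.5000: CF_t = 3.950000, DF = 0.949114, PV = 3.749001
  t = 3.0000: CF_t = 3.950000, DF = 0.939252, PV = 3.710045
  t = 3.5000: CF_t = 3.950000, DF = 0.929492, PV = 3.671494
  t = 4.0000: CF_t = 3.950000, DF = 0.919834, PV = 3.633344
  t = 4.5000: CF_t = 3.950000, DF = 0.910276, PV = 3.595591
  t = 5.0000: CF_t = 103.950000, DF = 0.900818, PV = 93.639981
Price P = sum_t PV_t = 127.393258


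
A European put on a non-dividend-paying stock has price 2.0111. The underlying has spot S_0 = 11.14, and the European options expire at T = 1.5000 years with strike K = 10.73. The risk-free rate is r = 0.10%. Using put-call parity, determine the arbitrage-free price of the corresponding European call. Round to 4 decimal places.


Put-call parity: C - P = S_0 * exp(-qT) - K * exp(-rT).
S_0 * exp(-qT) = 11.1400 * 1.00000000 = 11.14000000
K * exp(-rT) = 10.7300 * 0.99850112 = 10.71391707
C = P + S*exp(-qT) - K*exp(-rT)
C = 2.0111 + 11.14000000 - 10.71391707 = 2.4372

Answer: Call price = 2.4372


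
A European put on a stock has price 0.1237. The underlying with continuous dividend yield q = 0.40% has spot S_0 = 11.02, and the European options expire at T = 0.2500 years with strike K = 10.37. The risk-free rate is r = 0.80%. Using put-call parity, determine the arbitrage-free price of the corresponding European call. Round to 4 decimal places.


Answer: Call price = 0.7834

Derivation:
Put-call parity: C - P = S_0 * exp(-qT) - K * exp(-rT).
S_0 * exp(-qT) = 11.0200 * 0.99900050 = 11.00898551
K * exp(-rT) = 10.3700 * 0.99800200 = 10.34928073
C = P + S*exp(-qT) - K*exp(-rT)
C = 0.1237 + 11.00898551 - 10.34928073 = 0.7834


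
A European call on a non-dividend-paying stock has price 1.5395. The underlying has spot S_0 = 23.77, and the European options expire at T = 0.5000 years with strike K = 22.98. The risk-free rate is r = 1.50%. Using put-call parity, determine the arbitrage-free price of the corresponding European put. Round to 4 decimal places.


Put-call parity: C - P = S_0 * exp(-qT) - K * exp(-rT).
S_0 * exp(-qT) = 23.7700 * 1.00000000 = 23.77000000
K * exp(-rT) = 22.9800 * 0.99252805 = 22.80829470
P = C - S*exp(-qT) + K*exp(-rT)
P = 1.5395 - 23.77000000 + 22.80829470 = 0.5778

Answer: Put price = 0.5778


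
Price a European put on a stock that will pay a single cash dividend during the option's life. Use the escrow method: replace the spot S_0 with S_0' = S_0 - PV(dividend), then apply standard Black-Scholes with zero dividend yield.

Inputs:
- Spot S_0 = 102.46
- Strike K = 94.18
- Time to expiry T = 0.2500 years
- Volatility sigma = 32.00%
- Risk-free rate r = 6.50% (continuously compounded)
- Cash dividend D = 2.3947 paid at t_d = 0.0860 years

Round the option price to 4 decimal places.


Answer: Price = 3.1327

Derivation:
PV(D) = D * exp(-r * t_d) = 2.3947 * 0.99442559 = 2.38135097
S_0' = S_0 - PV(D) = 102.4600 - 2.38135097 = 100.07864903
d1 = (ln(S_0'/K) + (r + sigma^2/2)*T) / (sigma*sqrt(T)) = 0.56124076
d2 = d1 - sigma*sqrt(T) = 0.40124076
exp(-rT) = 0.98388132
N(-d1) = 0.28731671; N(-d2) = 0.34412144
P = K * exp(-rT) * N(-d2) - S_0' * N(-d1) = 94.1800 * 0.98388132 * 0.34412144 - 100.07864903 * 0.28731671 = 3.1327


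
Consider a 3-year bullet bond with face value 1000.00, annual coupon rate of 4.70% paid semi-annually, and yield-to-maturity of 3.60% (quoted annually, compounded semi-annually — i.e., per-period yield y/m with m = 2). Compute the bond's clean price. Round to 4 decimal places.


Answer: Price = 1031.0169

Derivation:
Coupon per period c = face * coupon_rate / m = 23.500000
Periods per year m = 2; per-period yield y/m = 0.018000
Number of cashflows N = 6
Cashflows (t years, CF_t, discount factor 1/(1+y/m)^(m*t), PV):
  t = 0.5000: CF_t = 23.500000, DF = 0.982318, PV = 23.084479
  t = 1.0000: CF_t = 23.500000, DF = 0.964949, PV = 22.676306
  t = 1.5000: CF_t = 23.500000, DF = 0.947887, PV = 22.275350
  t = 2.0000: CF_t = 23.500000, DF = 0.931127, PV = 21.881483
  t = 2.5000: CF_t = 23.500000, DF = 0.914663, PV = 21.494580
  t = 3.0000: CF_t = 1023.500000, DF = 0.898490, PV = 919.604693
Price P = sum_t PV_t = 1031.016891
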